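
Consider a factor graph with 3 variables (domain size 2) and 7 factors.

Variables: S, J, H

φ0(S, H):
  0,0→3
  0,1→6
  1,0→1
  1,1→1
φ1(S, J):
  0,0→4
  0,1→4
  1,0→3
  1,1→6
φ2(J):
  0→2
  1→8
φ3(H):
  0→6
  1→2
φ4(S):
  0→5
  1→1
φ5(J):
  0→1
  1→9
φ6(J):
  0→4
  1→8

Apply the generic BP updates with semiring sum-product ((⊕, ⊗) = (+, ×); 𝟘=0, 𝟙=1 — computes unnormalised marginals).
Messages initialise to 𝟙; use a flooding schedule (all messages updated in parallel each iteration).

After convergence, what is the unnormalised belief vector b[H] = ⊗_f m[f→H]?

b[H] = [231120, 147120]

init: all messages = 𝟙 over 2 values
r1 m[φ0→S] = [9, 2]
r1 m[φ0→H] = [4, 7]
r1 m[φ1→S] = [8, 9]
r1 m[φ1→J] = [7, 10]
r1 m[φ2→J] = [2, 8]
r1 m[φ3→H] = [6, 2]
r1 m[φ4→S] = [5, 1]
r1 m[φ5→J] = [1, 9]
r1 m[φ6→J] = [4, 8]
r1 m[S→φ0] = [1, 1]
r1 m[S→φ1] = [1, 1]
r1 m[S→φ4] = [1, 1]
r1 m[J→φ1] = [1, 1]
r1 m[J→φ2] = [1, 1]
r1 m[J→φ5] = [1, 1]
r1 m[J→φ6] = [1, 1]
r1 m[H→φ0] = [1, 1]
r1 m[H→φ3] = [1, 1]
r2 m[φ0→S] = [9, 2]
r2 m[φ0→H] = [4, 7]
r2 m[φ1→S] = [8, 9]
r2 m[φ1→J] = [7, 10]
r2 m[φ2→J] = [2, 8]
r2 m[φ3→H] = [6, 2]
r2 m[φ4→S] = [5, 1]
r2 m[φ5→J] = [1, 9]
r2 m[φ6→J] = [4, 8]
r2 m[S→φ0] = [40, 9]
r2 m[S→φ1] = [45, 2]
r2 m[S→φ4] = [72, 18]
r2 m[J→φ1] = [8, 576]
r2 m[J→φ2] = [28, 720]
r2 m[J→φ5] = [56, 640]
r2 m[J→φ6] = [14, 720]
r2 m[H→φ0] = [6, 2]
r2 m[H→φ3] = [4, 7]
r3 m[φ0→S] = [30, 8]
r3 m[φ0→H] = [129, 249]
r3 m[φ1→S] = [2336, 3480]
r3 m[φ1→J] = [186, 192]
r3 m[φ2→J] = [2, 8]
r3 m[φ3→H] = [6, 2]
r3 m[φ4→S] = [5, 1]
r3 m[φ5→J] = [1, 9]
r3 m[φ6→J] = [4, 8]
r3 m[S→φ0] = [40, 9]
r3 m[S→φ1] = [45, 2]
r3 m[S→φ4] = [72, 18]
r3 m[J→φ1] = [8, 576]
r3 m[J→φ2] = [28, 720]
r3 m[J→φ5] = [56, 640]
r3 m[J→φ6] = [14, 720]
r3 m[H→φ0] = [6, 2]
r3 m[H→φ3] = [4, 7]
r4 m[φ0→S] = [30, 8]
r4 m[φ0→H] = [129, 249]
r4 m[φ1→S] = [2336, 3480]
r4 m[φ1→J] = [186, 192]
r4 m[φ2→J] = [2, 8]
r4 m[φ3→H] = [6, 2]
r4 m[φ4→S] = [5, 1]
r4 m[φ5→J] = [1, 9]
r4 m[φ6→J] = [4, 8]
r4 m[S→φ0] = [11680, 3480]
r4 m[S→φ1] = [150, 8]
r4 m[S→φ4] = [70080, 27840]
r4 m[J→φ1] = [8, 576]
r4 m[J→φ2] = [744, 13824]
r4 m[J→φ5] = [1488, 12288]
r4 m[J→φ6] = [372, 13824]
r4 m[H→φ0] = [6, 2]
r4 m[H→φ3] = [129, 249]
r5 m[φ0→S] = [30, 8]
r5 m[φ0→H] = [38520, 73560]
r5 m[φ1→S] = [2336, 3480]
r5 m[φ1→J] = [624, 648]
r5 m[φ2→J] = [2, 8]
r5 m[φ3→H] = [6, 2]
r5 m[φ4→S] = [5, 1]
r5 m[φ5→J] = [1, 9]
r5 m[φ6→J] = [4, 8]
r5 m[S→φ0] = [11680, 3480]
r5 m[S→φ1] = [150, 8]
r5 m[S→φ4] = [70080, 27840]
r5 m[J→φ1] = [8, 576]
r5 m[J→φ2] = [744, 13824]
r5 m[J→φ5] = [1488, 12288]
r5 m[J→φ6] = [372, 13824]
r5 m[H→φ0] = [6, 2]
r5 m[H→φ3] = [129, 249]
r6 m[φ0→S] = [30, 8]
r6 m[φ0→H] = [38520, 73560]
r6 m[φ1→S] = [2336, 3480]
r6 m[φ1→J] = [624, 648]
r6 m[φ2→J] = [2, 8]
r6 m[φ3→H] = [6, 2]
r6 m[φ4→S] = [5, 1]
r6 m[φ5→J] = [1, 9]
r6 m[φ6→J] = [4, 8]
r6 m[S→φ0] = [11680, 3480]
r6 m[S→φ1] = [150, 8]
r6 m[S→φ4] = [70080, 27840]
r6 m[J→φ1] = [8, 576]
r6 m[J→φ2] = [2496, 46656]
r6 m[J→φ5] = [4992, 41472]
r6 m[J→φ6] = [1248, 46656]
r6 m[H→φ0] = [6, 2]
r6 m[H→φ3] = [38520, 73560]
r7 m[φ0→S] = [30, 8]
r7 m[φ0→H] = [38520, 73560]
r7 m[φ1→S] = [2336, 3480]
r7 m[φ1→J] = [624, 648]
r7 m[φ2→J] = [2, 8]
r7 m[φ3→H] = [6, 2]
r7 m[φ4→S] = [5, 1]
r7 m[φ5→J] = [1, 9]
r7 m[φ6→J] = [4, 8]
r7 m[S→φ0] = [11680, 3480]
r7 m[S→φ1] = [150, 8]
r7 m[S→φ4] = [70080, 27840]
r7 m[J→φ1] = [8, 576]
r7 m[J→φ2] = [2496, 46656]
r7 m[J→φ5] = [4992, 41472]
r7 m[J→φ6] = [1248, 46656]
r7 m[H→φ0] = [6, 2]
r7 m[H→φ3] = [38520, 73560]
fixed point reached at round 7
b[H] = ⊗ incoming = [231120, 147120]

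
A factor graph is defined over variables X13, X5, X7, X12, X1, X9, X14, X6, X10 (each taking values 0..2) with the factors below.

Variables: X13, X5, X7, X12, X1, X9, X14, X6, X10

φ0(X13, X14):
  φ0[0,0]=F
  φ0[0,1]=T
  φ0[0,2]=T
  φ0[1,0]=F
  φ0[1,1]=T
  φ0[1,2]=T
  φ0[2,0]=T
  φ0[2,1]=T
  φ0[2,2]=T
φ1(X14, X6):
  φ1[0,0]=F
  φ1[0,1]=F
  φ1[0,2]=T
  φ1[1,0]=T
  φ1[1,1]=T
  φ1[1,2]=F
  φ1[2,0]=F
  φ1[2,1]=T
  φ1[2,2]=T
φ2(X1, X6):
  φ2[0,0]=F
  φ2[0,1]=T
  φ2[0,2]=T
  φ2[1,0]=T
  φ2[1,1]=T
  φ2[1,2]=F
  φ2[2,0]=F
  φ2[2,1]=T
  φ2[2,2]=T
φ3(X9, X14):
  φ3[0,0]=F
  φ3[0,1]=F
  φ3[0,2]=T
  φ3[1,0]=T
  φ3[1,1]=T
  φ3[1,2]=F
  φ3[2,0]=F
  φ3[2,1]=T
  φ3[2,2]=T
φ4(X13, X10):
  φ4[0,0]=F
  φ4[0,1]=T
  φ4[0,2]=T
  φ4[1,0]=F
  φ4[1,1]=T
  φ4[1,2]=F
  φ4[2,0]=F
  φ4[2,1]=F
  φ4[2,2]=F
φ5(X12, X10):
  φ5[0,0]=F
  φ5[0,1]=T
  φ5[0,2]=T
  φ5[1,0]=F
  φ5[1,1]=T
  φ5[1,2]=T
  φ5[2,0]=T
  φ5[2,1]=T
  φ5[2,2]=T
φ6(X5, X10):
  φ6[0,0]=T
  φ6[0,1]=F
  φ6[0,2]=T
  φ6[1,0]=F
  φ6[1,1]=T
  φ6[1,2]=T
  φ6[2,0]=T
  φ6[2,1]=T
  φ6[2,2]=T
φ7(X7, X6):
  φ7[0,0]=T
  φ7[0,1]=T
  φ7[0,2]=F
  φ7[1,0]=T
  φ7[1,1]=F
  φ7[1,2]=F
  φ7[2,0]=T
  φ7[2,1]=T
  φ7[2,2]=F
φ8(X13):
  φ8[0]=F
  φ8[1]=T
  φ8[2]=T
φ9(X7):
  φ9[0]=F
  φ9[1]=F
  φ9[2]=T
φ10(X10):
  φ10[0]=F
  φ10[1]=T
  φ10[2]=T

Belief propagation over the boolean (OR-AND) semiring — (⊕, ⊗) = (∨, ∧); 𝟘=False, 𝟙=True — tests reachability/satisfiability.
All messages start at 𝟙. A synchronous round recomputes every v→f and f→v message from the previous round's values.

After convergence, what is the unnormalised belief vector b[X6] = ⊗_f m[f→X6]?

init: all messages = 𝟙 over 3 values
r1 m[φ0→X13] = [T, T, T]
r1 m[φ0→X14] = [T, T, T]
r1 m[φ1→X14] = [T, T, T]
r1 m[φ1→X6] = [T, T, T]
r1 m[φ2→X1] = [T, T, T]
r1 m[φ2→X6] = [T, T, T]
r1 m[φ3→X9] = [T, T, T]
r1 m[φ3→X14] = [T, T, T]
r1 m[φ4→X13] = [T, T, F]
r1 m[φ4→X10] = [F, T, T]
r1 m[φ5→X12] = [T, T, T]
r1 m[φ5→X10] = [T, T, T]
r1 m[φ6→X5] = [T, T, T]
r1 m[φ6→X10] = [T, T, T]
r1 m[φ7→X7] = [T, T, T]
r1 m[φ7→X6] = [T, T, F]
r1 m[φ8→X13] = [F, T, T]
r1 m[φ9→X7] = [F, F, T]
r1 m[φ10→X10] = [F, T, T]
r1 m[X13→φ0] = [T, T, T]
r1 m[X13→φ4] = [T, T, T]
r1 m[X13→φ8] = [T, T, T]
r1 m[X5→φ6] = [T, T, T]
r1 m[X7→φ7] = [T, T, T]
r1 m[X7→φ9] = [T, T, T]
r1 m[X12→φ5] = [T, T, T]
r1 m[X1→φ2] = [T, T, T]
r1 m[X9→φ3] = [T, T, T]
r1 m[X14→φ0] = [T, T, T]
r1 m[X14→φ1] = [T, T, T]
r1 m[X14→φ3] = [T, T, T]
r1 m[X6→φ1] = [T, T, T]
r1 m[X6→φ2] = [T, T, T]
r1 m[X6→φ7] = [T, T, T]
r1 m[X10→φ4] = [T, T, T]
r1 m[X10→φ5] = [T, T, T]
r1 m[X10→φ6] = [T, T, T]
r1 m[X10→φ10] = [T, T, T]
r2 m[φ0→X13] = [T, T, T]
r2 m[φ0→X14] = [T, T, T]
r2 m[φ1→X14] = [T, T, T]
r2 m[φ1→X6] = [T, T, T]
r2 m[φ2→X1] = [T, T, T]
r2 m[φ2→X6] = [T, T, T]
r2 m[φ3→X9] = [T, T, T]
r2 m[φ3→X14] = [T, T, T]
r2 m[φ4→X13] = [T, T, F]
r2 m[φ4→X10] = [F, T, T]
r2 m[φ5→X12] = [T, T, T]
r2 m[φ5→X10] = [T, T, T]
r2 m[φ6→X5] = [T, T, T]
r2 m[φ6→X10] = [T, T, T]
r2 m[φ7→X7] = [T, T, T]
r2 m[φ7→X6] = [T, T, F]
r2 m[φ8→X13] = [F, T, T]
r2 m[φ9→X7] = [F, F, T]
r2 m[φ10→X10] = [F, T, T]
r2 m[X13→φ0] = [F, T, F]
r2 m[X13→φ4] = [F, T, T]
r2 m[X13→φ8] = [T, T, F]
r2 m[X5→φ6] = [T, T, T]
r2 m[X7→φ7] = [F, F, T]
r2 m[X7→φ9] = [T, T, T]
r2 m[X12→φ5] = [T, T, T]
r2 m[X1→φ2] = [T, T, T]
r2 m[X9→φ3] = [T, T, T]
r2 m[X14→φ0] = [T, T, T]
r2 m[X14→φ1] = [T, T, T]
r2 m[X14→φ3] = [T, T, T]
r2 m[X6→φ1] = [T, T, F]
r2 m[X6→φ2] = [T, T, F]
r2 m[X6→φ7] = [T, T, T]
r2 m[X10→φ4] = [F, T, T]
r2 m[X10→φ5] = [F, T, T]
r2 m[X10→φ6] = [F, T, T]
r2 m[X10→φ10] = [F, T, T]
r3 m[φ0→X13] = [T, T, T]
r3 m[φ0→X14] = [F, T, T]
r3 m[φ1→X14] = [F, T, T]
r3 m[φ1→X6] = [T, T, T]
r3 m[φ2→X1] = [T, T, T]
r3 m[φ2→X6] = [T, T, T]
r3 m[φ3→X9] = [T, T, T]
r3 m[φ3→X14] = [T, T, T]
r3 m[φ4→X13] = [T, T, F]
r3 m[φ4→X10] = [F, T, F]
r3 m[φ5→X12] = [T, T, T]
r3 m[φ5→X10] = [T, T, T]
r3 m[φ6→X5] = [T, T, T]
r3 m[φ6→X10] = [T, T, T]
r3 m[φ7→X7] = [T, T, T]
r3 m[φ7→X6] = [T, T, F]
r3 m[φ8→X13] = [F, T, T]
r3 m[φ9→X7] = [F, F, T]
r3 m[φ10→X10] = [F, T, T]
r3 m[X13→φ0] = [F, T, F]
r3 m[X13→φ4] = [F, T, T]
r3 m[X13→φ8] = [T, T, F]
r3 m[X5→φ6] = [T, T, T]
r3 m[X7→φ7] = [F, F, T]
r3 m[X7→φ9] = [T, T, T]
r3 m[X12→φ5] = [T, T, T]
r3 m[X1→φ2] = [T, T, T]
r3 m[X9→φ3] = [T, T, T]
r3 m[X14→φ0] = [T, T, T]
r3 m[X14→φ1] = [T, T, T]
r3 m[X14→φ3] = [T, T, T]
r3 m[X6→φ1] = [T, T, F]
r3 m[X6→φ2] = [T, T, F]
r3 m[X6→φ7] = [T, T, T]
r3 m[X10→φ4] = [F, T, T]
r3 m[X10→φ5] = [F, T, T]
r3 m[X10→φ6] = [F, T, T]
r3 m[X10→φ10] = [F, T, T]
r4 m[φ0→X13] = [T, T, T]
r4 m[φ0→X14] = [F, T, T]
r4 m[φ1→X14] = [F, T, T]
r4 m[φ1→X6] = [T, T, T]
r4 m[φ2→X1] = [T, T, T]
r4 m[φ2→X6] = [T, T, T]
r4 m[φ3→X9] = [T, T, T]
r4 m[φ3→X14] = [T, T, T]
r4 m[φ4→X13] = [T, T, F]
r4 m[φ4→X10] = [F, T, F]
r4 m[φ5→X12] = [T, T, T]
r4 m[φ5→X10] = [T, T, T]
r4 m[φ6→X5] = [T, T, T]
r4 m[φ6→X10] = [T, T, T]
r4 m[φ7→X7] = [T, T, T]
r4 m[φ7→X6] = [T, T, F]
r4 m[φ8→X13] = [F, T, T]
r4 m[φ9→X7] = [F, F, T]
r4 m[φ10→X10] = [F, T, T]
r4 m[X13→φ0] = [F, T, F]
r4 m[X13→φ4] = [F, T, T]
r4 m[X13→φ8] = [T, T, F]
r4 m[X5→φ6] = [T, T, T]
r4 m[X7→φ7] = [F, F, T]
r4 m[X7→φ9] = [T, T, T]
r4 m[X12→φ5] = [T, T, T]
r4 m[X1→φ2] = [T, T, T]
r4 m[X9→φ3] = [T, T, T]
r4 m[X14→φ0] = [F, T, T]
r4 m[X14→φ1] = [F, T, T]
r4 m[X14→φ3] = [F, T, T]
r4 m[X6→φ1] = [T, T, F]
r4 m[X6→φ2] = [T, T, F]
r4 m[X6→φ7] = [T, T, T]
r4 m[X10→φ4] = [F, T, T]
r4 m[X10→φ5] = [F, T, F]
r4 m[X10→φ6] = [F, T, F]
r4 m[X10→φ10] = [F, T, F]
r5 m[φ0→X13] = [T, T, T]
r5 m[φ0→X14] = [F, T, T]
r5 m[φ1→X14] = [F, T, T]
r5 m[φ1→X6] = [T, T, T]
r5 m[φ2→X1] = [T, T, T]
r5 m[φ2→X6] = [T, T, T]
r5 m[φ3→X9] = [T, T, T]
r5 m[φ3→X14] = [T, T, T]
r5 m[φ4→X13] = [T, T, F]
r5 m[φ4→X10] = [F, T, F]
r5 m[φ5→X12] = [T, T, T]
r5 m[φ5→X10] = [T, T, T]
r5 m[φ6→X5] = [F, T, T]
r5 m[φ6→X10] = [T, T, T]
r5 m[φ7→X7] = [T, T, T]
r5 m[φ7→X6] = [T, T, F]
r5 m[φ8→X13] = [F, T, T]
r5 m[φ9→X7] = [F, F, T]
r5 m[φ10→X10] = [F, T, T]
r5 m[X13→φ0] = [F, T, F]
r5 m[X13→φ4] = [F, T, T]
r5 m[X13→φ8] = [T, T, F]
r5 m[X5→φ6] = [T, T, T]
r5 m[X7→φ7] = [F, F, T]
r5 m[X7→φ9] = [T, T, T]
r5 m[X12→φ5] = [T, T, T]
r5 m[X1→φ2] = [T, T, T]
r5 m[X9→φ3] = [T, T, T]
r5 m[X14→φ0] = [F, T, T]
r5 m[X14→φ1] = [F, T, T]
r5 m[X14→φ3] = [F, T, T]
r5 m[X6→φ1] = [T, T, F]
r5 m[X6→φ2] = [T, T, F]
r5 m[X6→φ7] = [T, T, T]
r5 m[X10→φ4] = [F, T, T]
r5 m[X10→φ5] = [F, T, F]
r5 m[X10→φ6] = [F, T, F]
r5 m[X10→φ10] = [F, T, F]
r6 m[φ0→X13] = [T, T, T]
r6 m[φ0→X14] = [F, T, T]
r6 m[φ1→X14] = [F, T, T]
r6 m[φ1→X6] = [T, T, T]
r6 m[φ2→X1] = [T, T, T]
r6 m[φ2→X6] = [T, T, T]
r6 m[φ3→X9] = [T, T, T]
r6 m[φ3→X14] = [T, T, T]
r6 m[φ4→X13] = [T, T, F]
r6 m[φ4→X10] = [F, T, F]
r6 m[φ5→X12] = [T, T, T]
r6 m[φ5→X10] = [T, T, T]
r6 m[φ6→X5] = [F, T, T]
r6 m[φ6→X10] = [T, T, T]
r6 m[φ7→X7] = [T, T, T]
r6 m[φ7→X6] = [T, T, F]
r6 m[φ8→X13] = [F, T, T]
r6 m[φ9→X7] = [F, F, T]
r6 m[φ10→X10] = [F, T, T]
r6 m[X13→φ0] = [F, T, F]
r6 m[X13→φ4] = [F, T, T]
r6 m[X13→φ8] = [T, T, F]
r6 m[X5→φ6] = [T, T, T]
r6 m[X7→φ7] = [F, F, T]
r6 m[X7→φ9] = [T, T, T]
r6 m[X12→φ5] = [T, T, T]
r6 m[X1→φ2] = [T, T, T]
r6 m[X9→φ3] = [T, T, T]
r6 m[X14→φ0] = [F, T, T]
r6 m[X14→φ1] = [F, T, T]
r6 m[X14→φ3] = [F, T, T]
r6 m[X6→φ1] = [T, T, F]
r6 m[X6→φ2] = [T, T, F]
r6 m[X6→φ7] = [T, T, T]
r6 m[X10→φ4] = [F, T, T]
r6 m[X10→φ5] = [F, T, F]
r6 m[X10→φ6] = [F, T, F]
r6 m[X10→φ10] = [F, T, F]
fixed point reached at round 6
b[X6] = ⊗ incoming = [T, T, F]

b[X6] = [T, T, F]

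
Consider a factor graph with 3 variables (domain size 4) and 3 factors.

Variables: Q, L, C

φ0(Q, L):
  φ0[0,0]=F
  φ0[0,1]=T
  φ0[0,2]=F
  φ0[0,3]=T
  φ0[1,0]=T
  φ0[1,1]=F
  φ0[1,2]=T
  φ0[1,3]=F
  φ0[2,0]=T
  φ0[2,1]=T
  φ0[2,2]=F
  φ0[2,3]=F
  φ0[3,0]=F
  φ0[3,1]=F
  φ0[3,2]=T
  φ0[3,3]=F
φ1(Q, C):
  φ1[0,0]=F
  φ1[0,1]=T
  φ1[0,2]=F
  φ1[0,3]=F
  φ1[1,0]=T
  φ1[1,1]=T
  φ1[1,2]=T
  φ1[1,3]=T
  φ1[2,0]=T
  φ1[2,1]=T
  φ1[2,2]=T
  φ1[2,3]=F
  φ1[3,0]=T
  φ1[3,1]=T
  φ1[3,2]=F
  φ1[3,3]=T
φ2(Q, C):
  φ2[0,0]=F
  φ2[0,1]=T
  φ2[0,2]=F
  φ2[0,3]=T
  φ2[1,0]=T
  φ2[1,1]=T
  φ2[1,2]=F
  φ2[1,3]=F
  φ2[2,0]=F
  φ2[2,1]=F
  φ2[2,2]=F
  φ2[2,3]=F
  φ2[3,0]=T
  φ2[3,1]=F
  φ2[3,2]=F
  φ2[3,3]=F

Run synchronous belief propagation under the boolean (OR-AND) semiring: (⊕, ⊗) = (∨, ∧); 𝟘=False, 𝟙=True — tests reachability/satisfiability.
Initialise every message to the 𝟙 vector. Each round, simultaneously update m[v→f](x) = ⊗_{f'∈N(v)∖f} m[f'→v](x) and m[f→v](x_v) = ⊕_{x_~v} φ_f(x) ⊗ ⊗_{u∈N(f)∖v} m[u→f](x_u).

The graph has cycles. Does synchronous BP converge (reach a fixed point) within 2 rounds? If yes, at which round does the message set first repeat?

init: all messages = 𝟙 over 4 values
r1 m[φ0→Q] = [T, T, T, T]
r1 m[φ0→L] = [T, T, T, T]
r1 m[φ1→Q] = [T, T, T, T]
r1 m[φ1→C] = [T, T, T, T]
r1 m[φ2→Q] = [T, T, F, T]
r1 m[φ2→C] = [T, T, F, T]
r1 m[Q→φ0] = [T, T, T, T]
r1 m[Q→φ1] = [T, T, T, T]
r1 m[Q→φ2] = [T, T, T, T]
r1 m[L→φ0] = [T, T, T, T]
r1 m[C→φ1] = [T, T, T, T]
r1 m[C→φ2] = [T, T, T, T]
r2 m[φ0→Q] = [T, T, T, T]
r2 m[φ0→L] = [T, T, T, T]
r2 m[φ1→Q] = [T, T, T, T]
r2 m[φ1→C] = [T, T, T, T]
r2 m[φ2→Q] = [T, T, F, T]
r2 m[φ2→C] = [T, T, F, T]
r2 m[Q→φ0] = [T, T, F, T]
r2 m[Q→φ1] = [T, T, F, T]
r2 m[Q→φ2] = [T, T, T, T]
r2 m[L→φ0] = [T, T, T, T]
r2 m[C→φ1] = [T, T, F, T]
r2 m[C→φ2] = [T, T, T, T]
no fixed point within 2 rounds

NOT CONVERGED within 2 rounds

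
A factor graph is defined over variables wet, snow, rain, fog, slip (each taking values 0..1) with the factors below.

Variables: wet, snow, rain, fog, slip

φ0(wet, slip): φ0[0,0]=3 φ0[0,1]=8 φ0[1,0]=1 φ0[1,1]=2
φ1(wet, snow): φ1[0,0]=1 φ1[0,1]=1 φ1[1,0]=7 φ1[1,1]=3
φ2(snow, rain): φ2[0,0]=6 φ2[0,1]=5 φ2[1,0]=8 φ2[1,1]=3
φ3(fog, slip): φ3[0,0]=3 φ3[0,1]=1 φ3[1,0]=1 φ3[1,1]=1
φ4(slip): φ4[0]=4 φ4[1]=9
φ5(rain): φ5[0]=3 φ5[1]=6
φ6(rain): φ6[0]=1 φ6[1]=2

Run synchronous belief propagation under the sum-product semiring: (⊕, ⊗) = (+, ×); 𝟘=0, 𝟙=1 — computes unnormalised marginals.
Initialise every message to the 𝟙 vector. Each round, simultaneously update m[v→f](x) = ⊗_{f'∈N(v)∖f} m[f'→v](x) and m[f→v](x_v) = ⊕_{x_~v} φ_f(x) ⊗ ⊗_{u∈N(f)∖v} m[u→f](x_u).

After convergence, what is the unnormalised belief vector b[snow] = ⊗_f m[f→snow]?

init: all messages = 𝟙 over 2 values
r1 m[φ0→wet] = [11, 3]
r1 m[φ0→slip] = [4, 10]
r1 m[φ1→wet] = [2, 10]
r1 m[φ1→snow] = [8, 4]
r1 m[φ2→snow] = [11, 11]
r1 m[φ2→rain] = [14, 8]
r1 m[φ3→fog] = [4, 2]
r1 m[φ3→slip] = [4, 2]
r1 m[φ4→slip] = [4, 9]
r1 m[φ5→rain] = [3, 6]
r1 m[φ6→rain] = [1, 2]
r1 m[wet→φ0] = [1, 1]
r1 m[wet→φ1] = [1, 1]
r1 m[snow→φ1] = [1, 1]
r1 m[snow→φ2] = [1, 1]
r1 m[rain→φ2] = [1, 1]
r1 m[rain→φ5] = [1, 1]
r1 m[rain→φ6] = [1, 1]
r1 m[fog→φ3] = [1, 1]
r1 m[slip→φ0] = [1, 1]
r1 m[slip→φ3] = [1, 1]
r1 m[slip→φ4] = [1, 1]
r2 m[φ0→wet] = [11, 3]
r2 m[φ0→slip] = [4, 10]
r2 m[φ1→wet] = [2, 10]
r2 m[φ1→snow] = [8, 4]
r2 m[φ2→snow] = [11, 11]
r2 m[φ2→rain] = [14, 8]
r2 m[φ3→fog] = [4, 2]
r2 m[φ3→slip] = [4, 2]
r2 m[φ4→slip] = [4, 9]
r2 m[φ5→rain] = [3, 6]
r2 m[φ6→rain] = [1, 2]
r2 m[wet→φ0] = [2, 10]
r2 m[wet→φ1] = [11, 3]
r2 m[snow→φ1] = [11, 11]
r2 m[snow→φ2] = [8, 4]
r2 m[rain→φ2] = [3, 12]
r2 m[rain→φ5] = [14, 16]
r2 m[rain→φ6] = [42, 48]
r2 m[fog→φ3] = [1, 1]
r2 m[slip→φ0] = [16, 18]
r2 m[slip→φ3] = [16, 90]
r2 m[slip→φ4] = [16, 20]
r3 m[φ0→wet] = [192, 52]
r3 m[φ0→slip] = [16, 36]
r3 m[φ1→wet] = [22, 110]
r3 m[φ1→snow] = [32, 20]
r3 m[φ2→snow] = [78, 60]
r3 m[φ2→rain] = [80, 52]
r3 m[φ3→fog] = [138, 106]
r3 m[φ3→slip] = [4, 2]
r3 m[φ4→slip] = [4, 9]
r3 m[φ5→rain] = [3, 6]
r3 m[φ6→rain] = [1, 2]
r3 m[wet→φ0] = [2, 10]
r3 m[wet→φ1] = [11, 3]
r3 m[snow→φ1] = [11, 11]
r3 m[snow→φ2] = [8, 4]
r3 m[rain→φ2] = [3, 12]
r3 m[rain→φ5] = [14, 16]
r3 m[rain→φ6] = [42, 48]
r3 m[fog→φ3] = [1, 1]
r3 m[slip→φ0] = [16, 18]
r3 m[slip→φ3] = [16, 90]
r3 m[slip→φ4] = [16, 20]
r4 m[φ0→wet] = [192, 52]
r4 m[φ0→slip] = [16, 36]
r4 m[φ1→wet] = [22, 110]
r4 m[φ1→snow] = [32, 20]
r4 m[φ2→snow] = [78, 60]
r4 m[φ2→rain] = [80, 52]
r4 m[φ3→fog] = [138, 106]
r4 m[φ3→slip] = [4, 2]
r4 m[φ4→slip] = [4, 9]
r4 m[φ5→rain] = [3, 6]
r4 m[φ6→rain] = [1, 2]
r4 m[wet→φ0] = [22, 110]
r4 m[wet→φ1] = [192, 52]
r4 m[snow→φ1] = [78, 60]
r4 m[snow→φ2] = [32, 20]
r4 m[rain→φ2] = [3, 12]
r4 m[rain→φ5] = [80, 104]
r4 m[rain→φ6] = [240, 312]
r4 m[fog→φ3] = [1, 1]
r4 m[slip→φ0] = [16, 18]
r4 m[slip→φ3] = [64, 324]
r4 m[slip→φ4] = [64, 72]
r5 m[φ0→wet] = [192, 52]
r5 m[φ0→slip] = [176, 396]
r5 m[φ1→wet] = [138, 726]
r5 m[φ1→snow] = [556, 348]
r5 m[φ2→snow] = [78, 60]
r5 m[φ2→rain] = [352, 220]
r5 m[φ3→fog] = [516, 388]
r5 m[φ3→slip] = [4, 2]
r5 m[φ4→slip] = [4, 9]
r5 m[φ5→rain] = [3, 6]
r5 m[φ6→rain] = [1, 2]
r5 m[wet→φ0] = [22, 110]
r5 m[wet→φ1] = [192, 52]
r5 m[snow→φ1] = [78, 60]
r5 m[snow→φ2] = [32, 20]
r5 m[rain→φ2] = [3, 12]
r5 m[rain→φ5] = [80, 104]
r5 m[rain→φ6] = [240, 312]
r5 m[fog→φ3] = [1, 1]
r5 m[slip→φ0] = [16, 18]
r5 m[slip→φ3] = [64, 324]
r5 m[slip→φ4] = [64, 72]
r6 m[φ0→wet] = [192, 52]
r6 m[φ0→slip] = [176, 396]
r6 m[φ1→wet] = [138, 726]
r6 m[φ1→snow] = [556, 348]
r6 m[φ2→snow] = [78, 60]
r6 m[φ2→rain] = [352, 220]
r6 m[φ3→fog] = [516, 388]
r6 m[φ3→slip] = [4, 2]
r6 m[φ4→slip] = [4, 9]
r6 m[φ5→rain] = [3, 6]
r6 m[φ6→rain] = [1, 2]
r6 m[wet→φ0] = [138, 726]
r6 m[wet→φ1] = [192, 52]
r6 m[snow→φ1] = [78, 60]
r6 m[snow→φ2] = [556, 348]
r6 m[rain→φ2] = [3, 12]
r6 m[rain→φ5] = [352, 440]
r6 m[rain→φ6] = [1056, 1320]
r6 m[fog→φ3] = [1, 1]
r6 m[slip→φ0] = [16, 18]
r6 m[slip→φ3] = [704, 3564]
r6 m[slip→φ4] = [704, 792]
r7 m[φ0→wet] = [192, 52]
r7 m[φ0→slip] = [1140, 2556]
r7 m[φ1→wet] = [138, 726]
r7 m[φ1→snow] = [556, 348]
r7 m[φ2→snow] = [78, 60]
r7 m[φ2→rain] = [6120, 3824]
r7 m[φ3→fog] = [5676, 4268]
r7 m[φ3→slip] = [4, 2]
r7 m[φ4→slip] = [4, 9]
r7 m[φ5→rain] = [3, 6]
r7 m[φ6→rain] = [1, 2]
r7 m[wet→φ0] = [138, 726]
r7 m[wet→φ1] = [192, 52]
r7 m[snow→φ1] = [78, 60]
r7 m[snow→φ2] = [556, 348]
r7 m[rain→φ2] = [3, 12]
r7 m[rain→φ5] = [352, 440]
r7 m[rain→φ6] = [1056, 1320]
r7 m[fog→φ3] = [1, 1]
r7 m[slip→φ0] = [16, 18]
r7 m[slip→φ3] = [704, 3564]
r7 m[slip→φ4] = [704, 792]
r8 m[φ0→wet] = [192, 52]
r8 m[φ0→slip] = [1140, 2556]
r8 m[φ1→wet] = [138, 726]
r8 m[φ1→snow] = [556, 348]
r8 m[φ2→snow] = [78, 60]
r8 m[φ2→rain] = [6120, 3824]
r8 m[φ3→fog] = [5676, 4268]
r8 m[φ3→slip] = [4, 2]
r8 m[φ4→slip] = [4, 9]
r8 m[φ5→rain] = [3, 6]
r8 m[φ6→rain] = [1, 2]
r8 m[wet→φ0] = [138, 726]
r8 m[wet→φ1] = [192, 52]
r8 m[snow→φ1] = [78, 60]
r8 m[snow→φ2] = [556, 348]
r8 m[rain→φ2] = [3, 12]
r8 m[rain→φ5] = [6120, 7648]
r8 m[rain→φ6] = [18360, 22944]
r8 m[fog→φ3] = [1, 1]
r8 m[slip→φ0] = [16, 18]
r8 m[slip→φ3] = [4560, 23004]
r8 m[slip→φ4] = [4560, 5112]
r9 m[φ0→wet] = [192, 52]
r9 m[φ0→slip] = [1140, 2556]
r9 m[φ1→wet] = [138, 726]
r9 m[φ1→snow] = [556, 348]
r9 m[φ2→snow] = [78, 60]
r9 m[φ2→rain] = [6120, 3824]
r9 m[φ3→fog] = [36684, 27564]
r9 m[φ3→slip] = [4, 2]
r9 m[φ4→slip] = [4, 9]
r9 m[φ5→rain] = [3, 6]
r9 m[φ6→rain] = [1, 2]
r9 m[wet→φ0] = [138, 726]
r9 m[wet→φ1] = [192, 52]
r9 m[snow→φ1] = [78, 60]
r9 m[snow→φ2] = [556, 348]
r9 m[rain→φ2] = [3, 12]
r9 m[rain→φ5] = [6120, 7648]
r9 m[rain→φ6] = [18360, 22944]
r9 m[fog→φ3] = [1, 1]
r9 m[slip→φ0] = [16, 18]
r9 m[slip→φ3] = [4560, 23004]
r9 m[slip→φ4] = [4560, 5112]
r10 m[φ0→wet] = [192, 52]
r10 m[φ0→slip] = [1140, 2556]
r10 m[φ1→wet] = [138, 726]
r10 m[φ1→snow] = [556, 348]
r10 m[φ2→snow] = [78, 60]
r10 m[φ2→rain] = [6120, 3824]
r10 m[φ3→fog] = [36684, 27564]
r10 m[φ3→slip] = [4, 2]
r10 m[φ4→slip] = [4, 9]
r10 m[φ5→rain] = [3, 6]
r10 m[φ6→rain] = [1, 2]
r10 m[wet→φ0] = [138, 726]
r10 m[wet→φ1] = [192, 52]
r10 m[snow→φ1] = [78, 60]
r10 m[snow→φ2] = [556, 348]
r10 m[rain→φ2] = [3, 12]
r10 m[rain→φ5] = [6120, 7648]
r10 m[rain→φ6] = [18360, 22944]
r10 m[fog→φ3] = [1, 1]
r10 m[slip→φ0] = [16, 18]
r10 m[slip→φ3] = [4560, 23004]
r10 m[slip→φ4] = [4560, 5112]
fixed point reached at round 10
b[snow] = ⊗ incoming = [43368, 20880]

b[snow] = [43368, 20880]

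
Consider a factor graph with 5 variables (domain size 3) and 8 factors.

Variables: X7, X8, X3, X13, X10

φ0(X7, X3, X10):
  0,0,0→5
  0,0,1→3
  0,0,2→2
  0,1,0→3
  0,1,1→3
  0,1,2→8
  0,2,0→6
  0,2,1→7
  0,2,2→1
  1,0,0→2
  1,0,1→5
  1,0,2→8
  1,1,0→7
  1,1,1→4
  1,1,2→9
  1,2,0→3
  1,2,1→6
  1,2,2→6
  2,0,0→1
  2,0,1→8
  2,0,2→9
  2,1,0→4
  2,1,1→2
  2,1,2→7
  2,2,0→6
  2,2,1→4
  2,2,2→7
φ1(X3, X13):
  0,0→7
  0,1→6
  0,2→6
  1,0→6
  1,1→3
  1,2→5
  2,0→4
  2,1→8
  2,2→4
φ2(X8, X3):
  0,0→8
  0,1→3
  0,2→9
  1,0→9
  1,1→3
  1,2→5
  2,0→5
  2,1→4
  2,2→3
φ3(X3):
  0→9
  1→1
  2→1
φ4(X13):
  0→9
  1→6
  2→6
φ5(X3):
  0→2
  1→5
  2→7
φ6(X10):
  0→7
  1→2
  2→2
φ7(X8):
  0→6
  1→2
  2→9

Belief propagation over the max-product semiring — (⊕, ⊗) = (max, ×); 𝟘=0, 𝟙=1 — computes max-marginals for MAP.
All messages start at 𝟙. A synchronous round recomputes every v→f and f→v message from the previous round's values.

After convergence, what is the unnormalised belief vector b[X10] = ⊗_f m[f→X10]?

init: all messages = 𝟙 over 3 values
r1 m[φ0→X7] = [8, 9, 9]
r1 m[φ0→X3] = [9, 9, 7]
r1 m[φ0→X10] = [7, 8, 9]
r1 m[φ1→X3] = [7, 6, 8]
r1 m[φ1→X13] = [7, 8, 6]
r1 m[φ2→X8] = [9, 9, 5]
r1 m[φ2→X3] = [9, 4, 9]
r1 m[φ3→X3] = [9, 1, 1]
r1 m[φ4→X13] = [9, 6, 6]
r1 m[φ5→X3] = [2, 5, 7]
r1 m[φ6→X10] = [7, 2, 2]
r1 m[φ7→X8] = [6, 2, 9]
r1 m[X7→φ0] = [1, 1, 1]
r1 m[X8→φ2] = [1, 1, 1]
r1 m[X8→φ7] = [1, 1, 1]
r1 m[X3→φ0] = [1, 1, 1]
r1 m[X3→φ1] = [1, 1, 1]
r1 m[X3→φ2] = [1, 1, 1]
r1 m[X3→φ3] = [1, 1, 1]
r1 m[X3→φ5] = [1, 1, 1]
r1 m[X13→φ1] = [1, 1, 1]
r1 m[X13→φ4] = [1, 1, 1]
r1 m[X10→φ0] = [1, 1, 1]
r1 m[X10→φ6] = [1, 1, 1]
r2 m[φ0→X7] = [8, 9, 9]
r2 m[φ0→X3] = [9, 9, 7]
r2 m[φ0→X10] = [7, 8, 9]
r2 m[φ1→X3] = [7, 6, 8]
r2 m[φ1→X13] = [7, 8, 6]
r2 m[φ2→X8] = [9, 9, 5]
r2 m[φ2→X3] = [9, 4, 9]
r2 m[φ3→X3] = [9, 1, 1]
r2 m[φ4→X13] = [9, 6, 6]
r2 m[φ5→X3] = [2, 5, 7]
r2 m[φ6→X10] = [7, 2, 2]
r2 m[φ7→X8] = [6, 2, 9]
r2 m[X7→φ0] = [1, 1, 1]
r2 m[X8→φ2] = [6, 2, 9]
r2 m[X8→φ7] = [9, 9, 5]
r2 m[X3→φ0] = [1134, 120, 504]
r2 m[X3→φ1] = [1458, 180, 441]
r2 m[X3→φ2] = [1134, 270, 392]
r2 m[X3→φ3] = [1134, 1080, 3528]
r2 m[X3→φ5] = [5103, 216, 504]
r2 m[X13→φ1] = [9, 6, 6]
r2 m[X13→φ4] = [7, 8, 6]
r2 m[X10→φ0] = [7, 2, 2]
r2 m[X10→φ6] = [7, 8, 9]
r3 m[φ0→X7] = [39690, 18144, 21168]
r3 m[φ0→X3] = [35, 49, 42]
r3 m[φ0→X10] = [5670, 9072, 10206]
r3 m[φ1→X3] = [63, 54, 48]
r3 m[φ1→X13] = [10206, 8748, 8748]
r3 m[φ2→X8] = [9072, 10206, 5670]
r3 m[φ2→X3] = [48, 36, 54]
r3 m[φ3→X3] = [9, 1, 1]
r3 m[φ4→X13] = [9, 6, 6]
r3 m[φ5→X3] = [2, 5, 7]
r3 m[φ6→X10] = [7, 2, 2]
r3 m[φ7→X8] = [6, 2, 9]
r3 m[X7→φ0] = [1, 1, 1]
r3 m[X8→φ2] = [6, 2, 9]
r3 m[X8→φ7] = [9, 9, 5]
r3 m[X3→φ0] = [1134, 120, 504]
r3 m[X3→φ1] = [1458, 180, 441]
r3 m[X3→φ2] = [1134, 270, 392]
r3 m[X3→φ3] = [1134, 1080, 3528]
r3 m[X3→φ5] = [5103, 216, 504]
r3 m[X13→φ1] = [9, 6, 6]
r3 m[X13→φ4] = [7, 8, 6]
r3 m[X10→φ0] = [7, 2, 2]
r3 m[X10→φ6] = [7, 8, 9]
r4 m[φ0→X7] = [39690, 18144, 21168]
r4 m[φ0→X3] = [35, 49, 42]
r4 m[φ0→X10] = [5670, 9072, 10206]
r4 m[φ1→X3] = [63, 54, 48]
r4 m[φ1→X13] = [10206, 8748, 8748]
r4 m[φ2→X8] = [9072, 10206, 5670]
r4 m[φ2→X3] = [48, 36, 54]
r4 m[φ3→X3] = [9, 1, 1]
r4 m[φ4→X13] = [9, 6, 6]
r4 m[φ5→X3] = [2, 5, 7]
r4 m[φ6→X10] = [7, 2, 2]
r4 m[φ7→X8] = [6, 2, 9]
r4 m[X7→φ0] = [1, 1, 1]
r4 m[X8→φ2] = [6, 2, 9]
r4 m[X8→φ7] = [9072, 10206, 5670]
r4 m[X3→φ0] = [54432, 9720, 18144]
r4 m[X3→φ1] = [30240, 8820, 15876]
r4 m[X3→φ2] = [39690, 13230, 14112]
r4 m[X3→φ3] = [211680, 476280, 762048]
r4 m[X3→φ5] = [952560, 95256, 108864]
r4 m[X13→φ1] = [9, 6, 6]
r4 m[X13→φ4] = [10206, 8748, 8748]
r4 m[X10→φ0] = [7, 2, 2]
r4 m[X10→φ6] = [5670, 9072, 10206]
r5 m[φ0→X7] = [1905120, 870912, 979776]
r5 m[φ0→X3] = [35, 49, 42]
r5 m[φ0→X10] = [272160, 435456, 489888]
r5 m[φ1→X3] = [63, 54, 48]
r5 m[φ1→X13] = [211680, 181440, 181440]
r5 m[φ2→X8] = [317520, 357210, 198450]
r5 m[φ2→X3] = [48, 36, 54]
r5 m[φ3→X3] = [9, 1, 1]
r5 m[φ4→X13] = [9, 6, 6]
r5 m[φ5→X3] = [2, 5, 7]
r5 m[φ6→X10] = [7, 2, 2]
r5 m[φ7→X8] = [6, 2, 9]
r5 m[X7→φ0] = [1, 1, 1]
r5 m[X8→φ2] = [6, 2, 9]
r5 m[X8→φ7] = [9072, 10206, 5670]
r5 m[X3→φ0] = [54432, 9720, 18144]
r5 m[X3→φ1] = [30240, 8820, 15876]
r5 m[X3→φ2] = [39690, 13230, 14112]
r5 m[X3→φ3] = [211680, 476280, 762048]
r5 m[X3→φ5] = [952560, 95256, 108864]
r5 m[X13→φ1] = [9, 6, 6]
r5 m[X13→φ4] = [10206, 8748, 8748]
r5 m[X10→φ0] = [7, 2, 2]
r5 m[X10→φ6] = [5670, 9072, 10206]
r6 m[φ0→X7] = [1905120, 870912, 979776]
r6 m[φ0→X3] = [35, 49, 42]
r6 m[φ0→X10] = [272160, 435456, 489888]
r6 m[φ1→X3] = [63, 54, 48]
r6 m[φ1→X13] = [211680, 181440, 181440]
r6 m[φ2→X8] = [317520, 357210, 198450]
r6 m[φ2→X3] = [48, 36, 54]
r6 m[φ3→X3] = [9, 1, 1]
r6 m[φ4→X13] = [9, 6, 6]
r6 m[φ5→X3] = [2, 5, 7]
r6 m[φ6→X10] = [7, 2, 2]
r6 m[φ7→X8] = [6, 2, 9]
r6 m[X7→φ0] = [1, 1, 1]
r6 m[X8→φ2] = [6, 2, 9]
r6 m[X8→φ7] = [317520, 357210, 198450]
r6 m[X3→φ0] = [54432, 9720, 18144]
r6 m[X3→φ1] = [30240, 8820, 15876]
r6 m[X3→φ2] = [39690, 13230, 14112]
r6 m[X3→φ3] = [211680, 476280, 762048]
r6 m[X3→φ5] = [952560, 95256, 108864]
r6 m[X13→φ1] = [9, 6, 6]
r6 m[X13→φ4] = [211680, 181440, 181440]
r6 m[X10→φ0] = [7, 2, 2]
r6 m[X10→φ6] = [272160, 435456, 489888]
r7 m[φ0→X7] = [1905120, 870912, 979776]
r7 m[φ0→X3] = [35, 49, 42]
r7 m[φ0→X10] = [272160, 435456, 489888]
r7 m[φ1→X3] = [63, 54, 48]
r7 m[φ1→X13] = [211680, 181440, 181440]
r7 m[φ2→X8] = [317520, 357210, 198450]
r7 m[φ2→X3] = [48, 36, 54]
r7 m[φ3→X3] = [9, 1, 1]
r7 m[φ4→X13] = [9, 6, 6]
r7 m[φ5→X3] = [2, 5, 7]
r7 m[φ6→X10] = [7, 2, 2]
r7 m[φ7→X8] = [6, 2, 9]
r7 m[X7→φ0] = [1, 1, 1]
r7 m[X8→φ2] = [6, 2, 9]
r7 m[X8→φ7] = [317520, 357210, 198450]
r7 m[X3→φ0] = [54432, 9720, 18144]
r7 m[X3→φ1] = [30240, 8820, 15876]
r7 m[X3→φ2] = [39690, 13230, 14112]
r7 m[X3→φ3] = [211680, 476280, 762048]
r7 m[X3→φ5] = [952560, 95256, 108864]
r7 m[X13→φ1] = [9, 6, 6]
r7 m[X13→φ4] = [211680, 181440, 181440]
r7 m[X10→φ0] = [7, 2, 2]
r7 m[X10→φ6] = [272160, 435456, 489888]
fixed point reached at round 7
b[X10] = ⊗ incoming = [1905120, 870912, 979776]

b[X10] = [1905120, 870912, 979776]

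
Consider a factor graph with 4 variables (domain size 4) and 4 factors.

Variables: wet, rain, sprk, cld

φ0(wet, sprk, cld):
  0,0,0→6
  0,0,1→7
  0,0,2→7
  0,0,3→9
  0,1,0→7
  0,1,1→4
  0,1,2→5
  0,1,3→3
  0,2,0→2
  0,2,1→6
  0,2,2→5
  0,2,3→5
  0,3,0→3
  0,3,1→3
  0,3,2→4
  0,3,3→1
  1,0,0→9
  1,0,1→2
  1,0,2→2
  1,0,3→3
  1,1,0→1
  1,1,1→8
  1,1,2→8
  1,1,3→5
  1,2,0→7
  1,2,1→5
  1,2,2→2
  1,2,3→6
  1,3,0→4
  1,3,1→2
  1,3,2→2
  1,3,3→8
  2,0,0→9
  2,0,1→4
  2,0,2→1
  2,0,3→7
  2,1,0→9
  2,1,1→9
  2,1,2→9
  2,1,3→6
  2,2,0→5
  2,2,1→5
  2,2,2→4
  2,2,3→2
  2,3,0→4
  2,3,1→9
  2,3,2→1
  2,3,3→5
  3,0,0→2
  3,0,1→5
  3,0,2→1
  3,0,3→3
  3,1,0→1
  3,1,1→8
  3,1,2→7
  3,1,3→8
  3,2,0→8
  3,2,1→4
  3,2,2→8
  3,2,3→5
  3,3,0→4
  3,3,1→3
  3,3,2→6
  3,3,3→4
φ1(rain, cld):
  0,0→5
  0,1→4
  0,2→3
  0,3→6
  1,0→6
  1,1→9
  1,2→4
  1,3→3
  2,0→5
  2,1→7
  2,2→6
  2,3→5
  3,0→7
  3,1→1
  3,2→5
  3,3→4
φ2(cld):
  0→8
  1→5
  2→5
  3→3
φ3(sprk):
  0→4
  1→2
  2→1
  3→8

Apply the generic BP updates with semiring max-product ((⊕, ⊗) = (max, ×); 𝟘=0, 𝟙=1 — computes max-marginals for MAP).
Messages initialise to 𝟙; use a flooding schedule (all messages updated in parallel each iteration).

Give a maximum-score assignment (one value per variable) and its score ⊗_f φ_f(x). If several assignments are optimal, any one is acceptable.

init: all messages = 𝟙 over 4 values
r1 m[φ0→wet] = [9, 9, 9, 8]
r1 m[φ0→sprk] = [9, 9, 8, 9]
r1 m[φ0→cld] = [9, 9, 9, 9]
r1 m[φ1→rain] = [6, 9, 7, 7]
r1 m[φ1→cld] = [7, 9, 6, 6]
r1 m[φ2→cld] = [8, 5, 5, 3]
r1 m[φ3→sprk] = [4, 2, 1, 8]
r1 m[wet→φ0] = [1, 1, 1, 1]
r1 m[rain→φ1] = [1, 1, 1, 1]
r1 m[sprk→φ0] = [1, 1, 1, 1]
r1 m[sprk→φ3] = [1, 1, 1, 1]
r1 m[cld→φ0] = [1, 1, 1, 1]
r1 m[cld→φ1] = [1, 1, 1, 1]
r1 m[cld→φ2] = [1, 1, 1, 1]
r2 m[φ0→wet] = [9, 9, 9, 8]
r2 m[φ0→sprk] = [9, 9, 8, 9]
r2 m[φ0→cld] = [9, 9, 9, 9]
r2 m[φ1→rain] = [6, 9, 7, 7]
r2 m[φ1→cld] = [7, 9, 6, 6]
r2 m[φ2→cld] = [8, 5, 5, 3]
r2 m[φ3→sprk] = [4, 2, 1, 8]
r2 m[wet→φ0] = [1, 1, 1, 1]
r2 m[rain→φ1] = [1, 1, 1, 1]
r2 m[sprk→φ0] = [4, 2, 1, 8]
r2 m[sprk→φ3] = [9, 9, 8, 9]
r2 m[cld→φ0] = [56, 45, 30, 18]
r2 m[cld→φ1] = [72, 45, 45, 27]
r2 m[cld→φ2] = [63, 81, 54, 54]
r3 m[φ0→wet] = [1344, 2016, 3240, 1792]
r3 m[φ0→sprk] = [504, 504, 448, 405]
r3 m[φ0→cld] = [36, 72, 48, 64]
r3 m[φ1→rain] = [360, 432, 360, 504]
r3 m[φ1→cld] = [7, 9, 6, 6]
r3 m[φ2→cld] = [8, 5, 5, 3]
r3 m[φ3→sprk] = [4, 2, 1, 8]
r3 m[wet→φ0] = [1, 1, 1, 1]
r3 m[rain→φ1] = [1, 1, 1, 1]
r3 m[sprk→φ0] = [4, 2, 1, 8]
r3 m[sprk→φ3] = [9, 9, 8, 9]
r3 m[cld→φ0] = [56, 45, 30, 18]
r3 m[cld→φ1] = [72, 45, 45, 27]
r3 m[cld→φ2] = [63, 81, 54, 54]
r4 m[φ0→wet] = [1344, 2016, 3240, 1792]
r4 m[φ0→sprk] = [504, 504, 448, 405]
r4 m[φ0→cld] = [36, 72, 48, 64]
r4 m[φ1→rain] = [360, 432, 360, 504]
r4 m[φ1→cld] = [7, 9, 6, 6]
r4 m[φ2→cld] = [8, 5, 5, 3]
r4 m[φ3→sprk] = [4, 2, 1, 8]
r4 m[wet→φ0] = [1, 1, 1, 1]
r4 m[rain→φ1] = [1, 1, 1, 1]
r4 m[sprk→φ0] = [4, 2, 1, 8]
r4 m[sprk→φ3] = [504, 504, 448, 405]
r4 m[cld→φ0] = [56, 45, 30, 18]
r4 m[cld→φ1] = [288, 360, 240, 192]
r4 m[cld→φ2] = [252, 648, 288, 384]
r5 m[φ0→wet] = [1344, 2016, 3240, 1792]
r5 m[φ0→sprk] = [504, 504, 448, 405]
r5 m[φ0→cld] = [36, 72, 48, 64]
r5 m[φ1→rain] = [1440, 3240, 2520, 2016]
r5 m[φ1→cld] = [7, 9, 6, 6]
r5 m[φ2→cld] = [8, 5, 5, 3]
r5 m[φ3→sprk] = [4, 2, 1, 8]
r5 m[wet→φ0] = [1, 1, 1, 1]
r5 m[rain→φ1] = [1, 1, 1, 1]
r5 m[sprk→φ0] = [4, 2, 1, 8]
r5 m[sprk→φ3] = [504, 504, 448, 405]
r5 m[cld→φ0] = [56, 45, 30, 18]
r5 m[cld→φ1] = [288, 360, 240, 192]
r5 m[cld→φ2] = [252, 648, 288, 384]
r6 m[φ0→wet] = [1344, 2016, 3240, 1792]
r6 m[φ0→sprk] = [504, 504, 448, 405]
r6 m[φ0→cld] = [36, 72, 48, 64]
r6 m[φ1→rain] = [1440, 3240, 2520, 2016]
r6 m[φ1→cld] = [7, 9, 6, 6]
r6 m[φ2→cld] = [8, 5, 5, 3]
r6 m[φ3→sprk] = [4, 2, 1, 8]
r6 m[wet→φ0] = [1, 1, 1, 1]
r6 m[rain→φ1] = [1, 1, 1, 1]
r6 m[sprk→φ0] = [4, 2, 1, 8]
r6 m[sprk→φ3] = [504, 504, 448, 405]
r6 m[cld→φ0] = [56, 45, 30, 18]
r6 m[cld→φ1] = [288, 360, 240, 192]
r6 m[cld→φ2] = [252, 648, 288, 384]
fixed point reached at round 6
traceback from wet: (wet=2, rain=1, sprk=3, cld=1), score=3240

assignment: (wet=2, rain=1, sprk=3, cld=1); score = 3240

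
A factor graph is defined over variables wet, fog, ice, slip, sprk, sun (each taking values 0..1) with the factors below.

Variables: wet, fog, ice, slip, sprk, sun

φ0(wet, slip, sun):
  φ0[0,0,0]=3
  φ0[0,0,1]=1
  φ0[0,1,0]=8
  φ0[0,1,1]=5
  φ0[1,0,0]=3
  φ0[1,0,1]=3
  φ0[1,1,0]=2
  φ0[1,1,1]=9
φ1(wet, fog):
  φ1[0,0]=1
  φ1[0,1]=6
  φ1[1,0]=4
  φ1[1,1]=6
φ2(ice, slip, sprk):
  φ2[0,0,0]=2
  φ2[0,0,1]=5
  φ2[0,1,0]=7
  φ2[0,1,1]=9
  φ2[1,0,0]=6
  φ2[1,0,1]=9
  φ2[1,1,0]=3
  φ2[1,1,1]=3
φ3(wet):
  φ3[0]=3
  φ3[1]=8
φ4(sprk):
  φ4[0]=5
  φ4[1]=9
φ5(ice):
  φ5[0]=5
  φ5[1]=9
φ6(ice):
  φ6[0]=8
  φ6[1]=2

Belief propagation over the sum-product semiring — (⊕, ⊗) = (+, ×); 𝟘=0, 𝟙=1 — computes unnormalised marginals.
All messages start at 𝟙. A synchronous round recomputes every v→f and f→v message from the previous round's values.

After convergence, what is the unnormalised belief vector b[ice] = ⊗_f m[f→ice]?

b[ice] = [6590720, 1998540]

init: all messages = 𝟙 over 2 values
r1 m[φ0→wet] = [17, 17]
r1 m[φ0→slip] = [10, 24]
r1 m[φ0→sun] = [16, 18]
r1 m[φ1→wet] = [7, 10]
r1 m[φ1→fog] = [5, 12]
r1 m[φ2→ice] = [23, 21]
r1 m[φ2→slip] = [22, 22]
r1 m[φ2→sprk] = [18, 26]
r1 m[φ3→wet] = [3, 8]
r1 m[φ4→sprk] = [5, 9]
r1 m[φ5→ice] = [5, 9]
r1 m[φ6→ice] = [8, 2]
r1 m[wet→φ0] = [1, 1]
r1 m[wet→φ1] = [1, 1]
r1 m[wet→φ3] = [1, 1]
r1 m[fog→φ1] = [1, 1]
r1 m[ice→φ2] = [1, 1]
r1 m[ice→φ5] = [1, 1]
r1 m[ice→φ6] = [1, 1]
r1 m[slip→φ0] = [1, 1]
r1 m[slip→φ2] = [1, 1]
r1 m[sprk→φ2] = [1, 1]
r1 m[sprk→φ4] = [1, 1]
r1 m[sun→φ0] = [1, 1]
r2 m[φ0→wet] = [17, 17]
r2 m[φ0→slip] = [10, 24]
r2 m[φ0→sun] = [16, 18]
r2 m[φ1→wet] = [7, 10]
r2 m[φ1→fog] = [5, 12]
r2 m[φ2→ice] = [23, 21]
r2 m[φ2→slip] = [22, 22]
r2 m[φ2→sprk] = [18, 26]
r2 m[φ3→wet] = [3, 8]
r2 m[φ4→sprk] = [5, 9]
r2 m[φ5→ice] = [5, 9]
r2 m[φ6→ice] = [8, 2]
r2 m[wet→φ0] = [21, 80]
r2 m[wet→φ1] = [51, 136]
r2 m[wet→φ3] = [119, 170]
r2 m[fog→φ1] = [1, 1]
r2 m[ice→φ2] = [40, 18]
r2 m[ice→φ5] = [184, 42]
r2 m[ice→φ6] = [115, 189]
r2 m[slip→φ0] = [22, 22]
r2 m[slip→φ2] = [10, 24]
r2 m[sprk→φ2] = [5, 9]
r2 m[sprk→φ4] = [18, 26]
r2 m[sun→φ0] = [1, 1]
r3 m[φ0→wet] = [374, 374]
r3 m[φ0→slip] = [564, 1153]
r3 m[φ0→sun] = [13882, 23892]
r3 m[φ1→wet] = [7, 10]
r3 m[φ1→fog] = [595, 1122]
r3 m[φ2→ice] = [3334, 2118]
r3 m[φ2→slip] = [4198, 5396]
r3 m[φ2→sprk] = [9896, 13556]
r3 m[φ3→wet] = [3, 8]
r3 m[φ4→sprk] = [5, 9]
r3 m[φ5→ice] = [5, 9]
r3 m[φ6→ice] = [8, 2]
r3 m[wet→φ0] = [21, 80]
r3 m[wet→φ1] = [51, 136]
r3 m[wet→φ3] = [119, 170]
r3 m[fog→φ1] = [1, 1]
r3 m[ice→φ2] = [40, 18]
r3 m[ice→φ5] = [184, 42]
r3 m[ice→φ6] = [115, 189]
r3 m[slip→φ0] = [22, 22]
r3 m[slip→φ2] = [10, 24]
r3 m[sprk→φ2] = [5, 9]
r3 m[sprk→φ4] = [18, 26]
r3 m[sun→φ0] = [1, 1]
r4 m[φ0→wet] = [374, 374]
r4 m[φ0→slip] = [564, 1153]
r4 m[φ0→sun] = [13882, 23892]
r4 m[φ1→wet] = [7, 10]
r4 m[φ1→fog] = [595, 1122]
r4 m[φ2→ice] = [3334, 2118]
r4 m[φ2→slip] = [4198, 5396]
r4 m[φ2→sprk] = [9896, 13556]
r4 m[φ3→wet] = [3, 8]
r4 m[φ4→sprk] = [5, 9]
r4 m[φ5→ice] = [5, 9]
r4 m[φ6→ice] = [8, 2]
r4 m[wet→φ0] = [21, 80]
r4 m[wet→φ1] = [1122, 2992]
r4 m[wet→φ3] = [2618, 3740]
r4 m[fog→φ1] = [1, 1]
r4 m[ice→φ2] = [40, 18]
r4 m[ice→φ5] = [26672, 4236]
r4 m[ice→φ6] = [16670, 19062]
r4 m[slip→φ0] = [4198, 5396]
r4 m[slip→φ2] = [564, 1153]
r4 m[sprk→φ2] = [5, 9]
r4 m[sprk→φ4] = [9896, 13556]
r4 m[sun→φ0] = [1, 1]
r5 m[φ0→wet] = [86940, 84544]
r5 m[φ0→slip] = [564, 1153]
r5 m[φ0→sun] = [3041882, 5547378]
r5 m[φ1→wet] = [7, 10]
r5 m[φ1→fog] = [13090, 24684]
r5 m[φ2→ice] = [164768, 111030]
r5 m[φ2→slip] = [4198, 5396]
r5 m[φ2→sprk] = [491134, 681510]
r5 m[φ3→wet] = [3, 8]
r5 m[φ4→sprk] = [5, 9]
r5 m[φ5→ice] = [5, 9]
r5 m[φ6→ice] = [8, 2]
r5 m[wet→φ0] = [21, 80]
r5 m[wet→φ1] = [1122, 2992]
r5 m[wet→φ3] = [2618, 3740]
r5 m[fog→φ1] = [1, 1]
r5 m[ice→φ2] = [40, 18]
r5 m[ice→φ5] = [26672, 4236]
r5 m[ice→φ6] = [16670, 19062]
r5 m[slip→φ0] = [4198, 5396]
r5 m[slip→φ2] = [564, 1153]
r5 m[sprk→φ2] = [5, 9]
r5 m[sprk→φ4] = [9896, 13556]
r5 m[sun→φ0] = [1, 1]
r6 m[φ0→wet] = [86940, 84544]
r6 m[φ0→slip] = [564, 1153]
r6 m[φ0→sun] = [3041882, 5547378]
r6 m[φ1→wet] = [7, 10]
r6 m[φ1→fog] = [13090, 24684]
r6 m[φ2→ice] = [164768, 111030]
r6 m[φ2→slip] = [4198, 5396]
r6 m[φ2→sprk] = [491134, 681510]
r6 m[φ3→wet] = [3, 8]
r6 m[φ4→sprk] = [5, 9]
r6 m[φ5→ice] = [5, 9]
r6 m[φ6→ice] = [8, 2]
r6 m[wet→φ0] = [21, 80]
r6 m[wet→φ1] = [260820, 676352]
r6 m[wet→φ3] = [608580, 845440]
r6 m[fog→φ1] = [1, 1]
r6 m[ice→φ2] = [40, 18]
r6 m[ice→φ5] = [1318144, 222060]
r6 m[ice→φ6] = [823840, 999270]
r6 m[slip→φ0] = [4198, 5396]
r6 m[slip→φ2] = [564, 1153]
r6 m[sprk→φ2] = [5, 9]
r6 m[sprk→φ4] = [491134, 681510]
r6 m[sun→φ0] = [1, 1]
r7 m[φ0→wet] = [86940, 84544]
r7 m[φ0→slip] = [564, 1153]
r7 m[φ0→sun] = [3041882, 5547378]
r7 m[φ1→wet] = [7, 10]
r7 m[φ1→fog] = [2966228, 5623032]
r7 m[φ2→ice] = [164768, 111030]
r7 m[φ2→slip] = [4198, 5396]
r7 m[φ2→sprk] = [491134, 681510]
r7 m[φ3→wet] = [3, 8]
r7 m[φ4→sprk] = [5, 9]
r7 m[φ5→ice] = [5, 9]
r7 m[φ6→ice] = [8, 2]
r7 m[wet→φ0] = [21, 80]
r7 m[wet→φ1] = [260820, 676352]
r7 m[wet→φ3] = [608580, 845440]
r7 m[fog→φ1] = [1, 1]
r7 m[ice→φ2] = [40, 18]
r7 m[ice→φ5] = [1318144, 222060]
r7 m[ice→φ6] = [823840, 999270]
r7 m[slip→φ0] = [4198, 5396]
r7 m[slip→φ2] = [564, 1153]
r7 m[sprk→φ2] = [5, 9]
r7 m[sprk→φ4] = [491134, 681510]
r7 m[sun→φ0] = [1, 1]
r8 m[φ0→wet] = [86940, 84544]
r8 m[φ0→slip] = [564, 1153]
r8 m[φ0→sun] = [3041882, 5547378]
r8 m[φ1→wet] = [7, 10]
r8 m[φ1→fog] = [2966228, 5623032]
r8 m[φ2→ice] = [164768, 111030]
r8 m[φ2→slip] = [4198, 5396]
r8 m[φ2→sprk] = [491134, 681510]
r8 m[φ3→wet] = [3, 8]
r8 m[φ4→sprk] = [5, 9]
r8 m[φ5→ice] = [5, 9]
r8 m[φ6→ice] = [8, 2]
r8 m[wet→φ0] = [21, 80]
r8 m[wet→φ1] = [260820, 676352]
r8 m[wet→φ3] = [608580, 845440]
r8 m[fog→φ1] = [1, 1]
r8 m[ice→φ2] = [40, 18]
r8 m[ice→φ5] = [1318144, 222060]
r8 m[ice→φ6] = [823840, 999270]
r8 m[slip→φ0] = [4198, 5396]
r8 m[slip→φ2] = [564, 1153]
r8 m[sprk→φ2] = [5, 9]
r8 m[sprk→φ4] = [491134, 681510]
r8 m[sun→φ0] = [1, 1]
fixed point reached at round 8
b[ice] = ⊗ incoming = [6590720, 1998540]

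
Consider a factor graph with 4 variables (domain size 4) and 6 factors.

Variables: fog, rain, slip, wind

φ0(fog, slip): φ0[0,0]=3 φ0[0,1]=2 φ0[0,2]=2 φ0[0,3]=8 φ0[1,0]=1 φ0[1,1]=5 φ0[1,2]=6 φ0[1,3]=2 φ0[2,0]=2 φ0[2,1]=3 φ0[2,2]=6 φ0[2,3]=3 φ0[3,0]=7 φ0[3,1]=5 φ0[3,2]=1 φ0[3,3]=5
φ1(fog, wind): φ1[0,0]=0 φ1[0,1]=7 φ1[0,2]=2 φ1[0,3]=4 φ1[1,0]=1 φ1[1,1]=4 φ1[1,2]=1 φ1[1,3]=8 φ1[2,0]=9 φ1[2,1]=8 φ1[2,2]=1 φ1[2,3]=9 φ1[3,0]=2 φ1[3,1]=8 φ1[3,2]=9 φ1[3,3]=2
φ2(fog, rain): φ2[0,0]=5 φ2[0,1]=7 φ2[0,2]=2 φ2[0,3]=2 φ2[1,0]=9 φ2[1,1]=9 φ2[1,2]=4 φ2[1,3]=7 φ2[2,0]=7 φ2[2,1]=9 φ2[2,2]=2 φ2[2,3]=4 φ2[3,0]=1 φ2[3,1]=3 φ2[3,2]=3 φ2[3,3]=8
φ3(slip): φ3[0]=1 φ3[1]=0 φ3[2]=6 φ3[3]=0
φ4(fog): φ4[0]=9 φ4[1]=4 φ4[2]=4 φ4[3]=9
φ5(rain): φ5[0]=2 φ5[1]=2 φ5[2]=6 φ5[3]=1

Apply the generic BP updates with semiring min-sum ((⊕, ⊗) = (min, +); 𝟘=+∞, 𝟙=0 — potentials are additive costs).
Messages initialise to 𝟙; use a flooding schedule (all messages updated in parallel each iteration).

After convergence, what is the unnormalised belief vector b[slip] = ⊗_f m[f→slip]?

init: all messages = 𝟙 over 4 values
r1 m[φ0→fog] = [2, 1, 2, 1]
r1 m[φ0→slip] = [1, 2, 1, 2]
r1 m[φ1→fog] = [0, 1, 1, 2]
r1 m[φ1→wind] = [0, 4, 1, 2]
r1 m[φ2→fog] = [2, 4, 2, 1]
r1 m[φ2→rain] = [1, 3, 2, 2]
r1 m[φ3→slip] = [1, 0, 6, 0]
r1 m[φ4→fog] = [9, 4, 4, 9]
r1 m[φ5→rain] = [2, 2, 6, 1]
r1 m[fog→φ0] = [0, 0, 0, 0]
r1 m[fog→φ1] = [0, 0, 0, 0]
r1 m[fog→φ2] = [0, 0, 0, 0]
r1 m[fog→φ4] = [0, 0, 0, 0]
r1 m[rain→φ2] = [0, 0, 0, 0]
r1 m[rain→φ5] = [0, 0, 0, 0]
r1 m[slip→φ0] = [0, 0, 0, 0]
r1 m[slip→φ3] = [0, 0, 0, 0]
r1 m[wind→φ1] = [0, 0, 0, 0]
r2 m[φ0→fog] = [2, 1, 2, 1]
r2 m[φ0→slip] = [1, 2, 1, 2]
r2 m[φ1→fog] = [0, 1, 1, 2]
r2 m[φ1→wind] = [0, 4, 1, 2]
r2 m[φ2→fog] = [2, 4, 2, 1]
r2 m[φ2→rain] = [1, 3, 2, 2]
r2 m[φ3→slip] = [1, 0, 6, 0]
r2 m[φ4→fog] = [9, 4, 4, 9]
r2 m[φ5→rain] = [2, 2, 6, 1]
r2 m[fog→φ0] = [11, 9, 7, 12]
r2 m[fog→φ1] = [13, 9, 8, 11]
r2 m[fog→φ2] = [11, 6, 7, 12]
r2 m[fog→φ4] = [4, 6, 5, 4]
r2 m[rain→φ2] = [2, 2, 6, 1]
r2 m[rain→φ5] = [1, 3, 2, 2]
r2 m[slip→φ0] = [1, 0, 6, 0]
r2 m[slip→φ3] = [1, 2, 1, 2]
r2 m[wind→φ1] = [0, 0, 0, 0]
r3 m[φ0→fog] = [2, 2, 3, 5]
r3 m[φ0→slip] = [9, 10, 13, 10]
r3 m[φ1→fog] = [0, 1, 1, 2]
r3 m[φ1→wind] = [10, 13, 9, 13]
r3 m[φ2→fog] = [3, 8, 5, 3]
r3 m[φ2→rain] = [13, 15, 9, 11]
r3 m[φ3→slip] = [1, 0, 6, 0]
r3 m[φ4→fog] = [9, 4, 4, 9]
r3 m[φ5→rain] = [2, 2, 6, 1]
r3 m[fog→φ0] = [11, 9, 7, 12]
r3 m[fog→φ1] = [13, 9, 8, 11]
r3 m[fog→φ2] = [11, 6, 7, 12]
r3 m[fog→φ4] = [4, 6, 5, 4]
r3 m[rain→φ2] = [2, 2, 6, 1]
r3 m[rain→φ5] = [1, 3, 2, 2]
r3 m[slip→φ0] = [1, 0, 6, 0]
r3 m[slip→φ3] = [1, 2, 1, 2]
r3 m[wind→φ1] = [0, 0, 0, 0]
r4 m[φ0→fog] = [2, 2, 3, 5]
r4 m[φ0→slip] = [9, 10, 13, 10]
r4 m[φ1→fog] = [0, 1, 1, 2]
r4 m[φ1→wind] = [10, 13, 9, 13]
r4 m[φ2→fog] = [3, 8, 5, 3]
r4 m[φ2→rain] = [13, 15, 9, 11]
r4 m[φ3→slip] = [1, 0, 6, 0]
r4 m[φ4→fog] = [9, 4, 4, 9]
r4 m[φ5→rain] = [2, 2, 6, 1]
r4 m[fog→φ0] = [12, 13, 10, 14]
r4 m[fog→φ1] = [14, 14, 12, 17]
r4 m[fog→φ2] = [11, 7, 8, 16]
r4 m[fog→φ4] = [5, 11, 9, 10]
r4 m[rain→φ2] = [2, 2, 6, 1]
r4 m[rain→φ5] = [13, 15, 9, 11]
r4 m[slip→φ0] = [1, 0, 6, 0]
r4 m[slip→φ3] = [9, 10, 13, 10]
r4 m[wind→φ1] = [0, 0, 0, 0]
r5 m[φ0→fog] = [2, 2, 3, 5]
r5 m[φ0→slip] = [12, 13, 14, 13]
r5 m[φ1→fog] = [0, 1, 1, 2]
r5 m[φ1→wind] = [14, 18, 13, 18]
r5 m[φ2→fog] = [3, 8, 5, 3]
r5 m[φ2→rain] = [15, 16, 10, 12]
r5 m[φ3→slip] = [1, 0, 6, 0]
r5 m[φ4→fog] = [9, 4, 4, 9]
r5 m[φ5→rain] = [2, 2, 6, 1]
r5 m[fog→φ0] = [12, 13, 10, 14]
r5 m[fog→φ1] = [14, 14, 12, 17]
r5 m[fog→φ2] = [11, 7, 8, 16]
r5 m[fog→φ4] = [5, 11, 9, 10]
r5 m[rain→φ2] = [2, 2, 6, 1]
r5 m[rain→φ5] = [13, 15, 9, 11]
r5 m[slip→φ0] = [1, 0, 6, 0]
r5 m[slip→φ3] = [9, 10, 13, 10]
r5 m[wind→φ1] = [0, 0, 0, 0]
r6 m[φ0→fog] = [2, 2, 3, 5]
r6 m[φ0→slip] = [12, 13, 14, 13]
r6 m[φ1→fog] = [0, 1, 1, 2]
r6 m[φ1→wind] = [14, 18, 13, 18]
r6 m[φ2→fog] = [3, 8, 5, 3]
r6 m[φ2→rain] = [15, 16, 10, 12]
r6 m[φ3→slip] = [1, 0, 6, 0]
r6 m[φ4→fog] = [9, 4, 4, 9]
r6 m[φ5→rain] = [2, 2, 6, 1]
r6 m[fog→φ0] = [12, 13, 10, 14]
r6 m[fog→φ1] = [14, 14, 12, 17]
r6 m[fog→φ2] = [11, 7, 8, 16]
r6 m[fog→φ4] = [5, 11, 9, 10]
r6 m[rain→φ2] = [2, 2, 6, 1]
r6 m[rain→φ5] = [15, 16, 10, 12]
r6 m[slip→φ0] = [1, 0, 6, 0]
r6 m[slip→φ3] = [12, 13, 14, 13]
r6 m[wind→φ1] = [0, 0, 0, 0]
r7 m[φ0→fog] = [2, 2, 3, 5]
r7 m[φ0→slip] = [12, 13, 14, 13]
r7 m[φ1→fog] = [0, 1, 1, 2]
r7 m[φ1→wind] = [14, 18, 13, 18]
r7 m[φ2→fog] = [3, 8, 5, 3]
r7 m[φ2→rain] = [15, 16, 10, 12]
r7 m[φ3→slip] = [1, 0, 6, 0]
r7 m[φ4→fog] = [9, 4, 4, 9]
r7 m[φ5→rain] = [2, 2, 6, 1]
r7 m[fog→φ0] = [12, 13, 10, 14]
r7 m[fog→φ1] = [14, 14, 12, 17]
r7 m[fog→φ2] = [11, 7, 8, 16]
r7 m[fog→φ4] = [5, 11, 9, 10]
r7 m[rain→φ2] = [2, 2, 6, 1]
r7 m[rain→φ5] = [15, 16, 10, 12]
r7 m[slip→φ0] = [1, 0, 6, 0]
r7 m[slip→φ3] = [12, 13, 14, 13]
r7 m[wind→φ1] = [0, 0, 0, 0]
fixed point reached at round 7
b[slip] = ⊗ incoming = [13, 13, 20, 13]

b[slip] = [13, 13, 20, 13]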